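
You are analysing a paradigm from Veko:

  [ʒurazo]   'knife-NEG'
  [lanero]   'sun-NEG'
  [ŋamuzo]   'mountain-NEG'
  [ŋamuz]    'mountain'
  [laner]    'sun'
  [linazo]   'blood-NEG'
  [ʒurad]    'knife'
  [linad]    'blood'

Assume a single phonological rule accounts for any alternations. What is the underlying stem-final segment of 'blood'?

In [linazo] and [linad] the final segment of 'blood' alternates: [z] ~ [d].
If /z/ were underlying and a rule turned it into [d] in isolation, 'mountain' would also alternate; but it has [z] in both [ŋamuzo] and [ŋamuz].
The alternation reflects intervocalic spirantization: voiced stops become fricatives between vowels. /d/ is underlying.

/d/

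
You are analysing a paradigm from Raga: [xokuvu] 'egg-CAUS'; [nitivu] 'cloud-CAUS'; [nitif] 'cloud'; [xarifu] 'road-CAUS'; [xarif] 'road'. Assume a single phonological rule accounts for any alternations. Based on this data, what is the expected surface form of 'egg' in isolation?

[xokuf]

In [nitivu] and [nitif] the final segment of 'cloud' alternates: [v] ~ [f].
The stem 'road' ([xarifu], [xarif]) shows [f] unchanged in both environments, so [f] cannot be basic with [v] derived before the CAUS suffix.
So /v/ is underlying, and a rule of word-final obstruent devoicing — voiced obstruents become voiceless word-finally — gives [f].
The one attested form of 'egg', [xokuvu], shows underlying /xokuv/. Applying the same rule word-finally gives [xokuf].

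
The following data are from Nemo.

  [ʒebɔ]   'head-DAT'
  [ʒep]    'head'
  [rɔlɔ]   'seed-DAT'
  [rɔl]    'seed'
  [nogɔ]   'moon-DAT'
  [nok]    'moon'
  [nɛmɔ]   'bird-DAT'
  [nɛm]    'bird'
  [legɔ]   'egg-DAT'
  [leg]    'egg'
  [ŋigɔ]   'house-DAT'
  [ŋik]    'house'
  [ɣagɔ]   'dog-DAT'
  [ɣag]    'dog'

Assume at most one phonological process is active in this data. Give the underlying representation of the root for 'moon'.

/nok/

In [nogɔ] and [nok] the final segment of 'moon' alternates: [g] ~ [k].
But 'dog' keeps [g] in both environments ([ɣagɔ], [ɣag]), so there is no rule changing /g/ to [k] in isolation.
The alternation reflects intervocalic voicing: voiceless stops become voiced between vowels. /k/ is underlying.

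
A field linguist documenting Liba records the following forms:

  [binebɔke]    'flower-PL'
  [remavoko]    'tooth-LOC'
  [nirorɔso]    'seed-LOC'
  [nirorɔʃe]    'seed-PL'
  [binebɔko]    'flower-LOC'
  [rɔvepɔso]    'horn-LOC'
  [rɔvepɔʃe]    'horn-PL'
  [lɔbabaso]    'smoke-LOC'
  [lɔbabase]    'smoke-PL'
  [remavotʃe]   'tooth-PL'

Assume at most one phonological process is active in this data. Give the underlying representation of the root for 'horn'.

/rɔvepɔʃ/

In [rɔvepɔso] and [rɔvepɔʃe] the final segment of 'horn' alternates: [s] ~ [ʃ].
But 'smoke' keeps [s] in both environments ([lɔbabaso], [lɔbabase]), so there is no rule changing /s/ to [ʃ] before the PL suffix.
Therefore /ʃ/ is basic and [s] is derived by depalatalization (palato-alveolar /tʃ/ and /ʃ/ become [k] and [s] when no front vowel follows).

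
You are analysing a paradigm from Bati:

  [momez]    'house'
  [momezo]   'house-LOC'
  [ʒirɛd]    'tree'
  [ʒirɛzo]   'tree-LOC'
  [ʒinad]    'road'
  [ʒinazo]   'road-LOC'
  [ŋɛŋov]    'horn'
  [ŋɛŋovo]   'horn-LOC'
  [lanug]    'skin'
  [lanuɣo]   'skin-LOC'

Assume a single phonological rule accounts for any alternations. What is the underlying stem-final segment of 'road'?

The stem for 'road' ends in [d] in [ʒinad] but [z] in [ʒinazo].
If /z/ were underlying and a rule turned it into [d] in isolation, 'house' would also alternate; but it has [z] in both [momez] and [momezo].
The alternation reflects intervocalic spirantization: voiced stops become fricatives between vowels. /d/ is underlying.

/d/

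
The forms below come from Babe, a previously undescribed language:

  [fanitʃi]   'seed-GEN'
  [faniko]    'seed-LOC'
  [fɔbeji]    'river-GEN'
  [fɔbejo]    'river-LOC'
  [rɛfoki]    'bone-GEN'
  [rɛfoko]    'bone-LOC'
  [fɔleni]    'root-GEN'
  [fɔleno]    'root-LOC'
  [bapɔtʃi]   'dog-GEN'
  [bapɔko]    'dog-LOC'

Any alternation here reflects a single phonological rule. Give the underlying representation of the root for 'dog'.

/bapɔtʃ/

'dog' shows [tʃ] ~ [k] at the end of the stem ([bapɔtʃi] vs [bapɔko]).
But 'bone' keeps [k] in both environments ([rɛfoki], [rɛfoko]), so there is no rule changing /k/ to [tʃ] before the GEN suffix.
Therefore /tʃ/ is basic and [k] is derived by depalatalization (palato-alveolar /tʃ/ becomes [k] when no front vowel follows).
The underlying form of 'dog' is therefore /bapɔtʃ/.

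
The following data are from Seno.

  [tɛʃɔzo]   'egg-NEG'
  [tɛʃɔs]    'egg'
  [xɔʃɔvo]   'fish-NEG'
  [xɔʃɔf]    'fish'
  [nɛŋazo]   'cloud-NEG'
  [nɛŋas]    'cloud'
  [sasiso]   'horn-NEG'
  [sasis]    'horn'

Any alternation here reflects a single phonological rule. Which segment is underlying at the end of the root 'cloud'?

The stem for 'cloud' ends in [z] in [nɛŋazo] but [s] in [nɛŋas].
The stem 'horn' ([sasiso], [sasis]) shows [s] unchanged in both environments, so [s] cannot be basic with [z] derived before the NEG suffix.
The underlying segment must be /z/; voiced obstruents become voiceless word-finally, yielding [s] there.

/z/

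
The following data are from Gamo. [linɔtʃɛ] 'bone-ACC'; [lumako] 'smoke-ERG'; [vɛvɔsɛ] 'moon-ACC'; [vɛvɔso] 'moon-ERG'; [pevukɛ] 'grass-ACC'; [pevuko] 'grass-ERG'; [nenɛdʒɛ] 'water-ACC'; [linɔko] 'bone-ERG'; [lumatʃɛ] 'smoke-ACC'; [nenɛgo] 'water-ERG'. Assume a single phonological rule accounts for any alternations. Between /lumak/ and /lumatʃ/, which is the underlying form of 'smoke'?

/lumatʃ/

In [lumatʃɛ] and [lumako] the final segment of 'smoke' alternates: [tʃ] ~ [k].
Compare 'grass', with invariant [k] in [pevukɛ] and [pevuko]: an analysis with underlying /k/ and a rule producing [tʃ] before the ACC suffix would wrongly predict alternation here too.
The alternation reflects depalatalization: palato-alveolar /tʃ/ and /dʒ/ become [k] and [g] when no front vowel follows. /tʃ/ is underlying.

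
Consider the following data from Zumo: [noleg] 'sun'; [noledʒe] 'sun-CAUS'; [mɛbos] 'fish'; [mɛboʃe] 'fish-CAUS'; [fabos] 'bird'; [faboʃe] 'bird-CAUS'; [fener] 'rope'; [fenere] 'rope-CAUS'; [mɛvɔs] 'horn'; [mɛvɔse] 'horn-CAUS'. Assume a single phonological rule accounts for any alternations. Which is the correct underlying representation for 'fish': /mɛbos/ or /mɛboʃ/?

'fish' shows [s] ~ [ʃ] at the end of the stem ([mɛbos] vs [mɛboʃe]).
But 'horn' keeps [s] in both environments ([mɛvɔs], [mɛvɔse]), so there is no rule changing /s/ to [ʃ] before the CAUS suffix.
The alternation reflects depalatalization: palato-alveolar /dʒ/ and /ʃ/ become [g] and [s] when no front vowel follows. /ʃ/ is underlying.

/mɛboʃ/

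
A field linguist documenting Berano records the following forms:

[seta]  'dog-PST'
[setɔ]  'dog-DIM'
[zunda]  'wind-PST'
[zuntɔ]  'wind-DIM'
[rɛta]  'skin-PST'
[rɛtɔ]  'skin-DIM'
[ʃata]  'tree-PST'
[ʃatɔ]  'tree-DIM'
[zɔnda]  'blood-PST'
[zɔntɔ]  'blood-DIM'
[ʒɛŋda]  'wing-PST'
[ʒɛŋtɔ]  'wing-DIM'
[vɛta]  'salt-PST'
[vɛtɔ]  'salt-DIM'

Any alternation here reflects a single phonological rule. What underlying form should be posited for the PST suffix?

The PST morpheme has two allomorphs, [-da] and [-ta].
The DIM suffix, which begins with [t], is invariant after every stem; so [t] is not altered by any rule here.
So the underlying form is /-da/, and voiced stops become voiceless after a vowel.

/-da/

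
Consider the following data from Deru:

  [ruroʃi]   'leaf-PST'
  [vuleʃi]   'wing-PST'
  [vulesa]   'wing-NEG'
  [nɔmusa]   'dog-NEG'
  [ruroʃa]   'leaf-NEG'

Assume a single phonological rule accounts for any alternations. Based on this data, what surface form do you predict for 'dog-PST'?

[nɔmuʃi]

The root 'wing' surfaces as [vulesa] and [vuleʃi], with a stem-final [s] ~ [ʃ] alternation.
Compare 'leaf', with invariant [ʃ] in [ruroʃa] and [ruroʃi]: an analysis with underlying /ʃ/ and a rule producing [s] before the NEG suffix would wrongly predict alternation here too.
Therefore /s/ is basic and [ʃ] is derived by palatalization before a front vowel (/s/ becomes palato-alveolar [ʃ] before a front vowel).
From [nɔmusa] the stem 'dog' is /nɔmus/; before a front vowel this yields [nɔmuʃi].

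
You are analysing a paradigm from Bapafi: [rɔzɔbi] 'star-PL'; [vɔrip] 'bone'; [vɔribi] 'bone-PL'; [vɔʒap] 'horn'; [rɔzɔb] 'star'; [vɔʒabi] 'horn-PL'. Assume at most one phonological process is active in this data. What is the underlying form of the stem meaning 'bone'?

In [vɔrip] and [vɔribi] the final segment of 'bone' alternates: [p] ~ [b].
The stem 'star' ([rɔzɔb], [rɔzɔbi]) shows [b] unchanged in both environments, so [b] cannot be basic with [p] derived in isolation.
So /p/ is underlying, and a rule of intervocalic voicing — voiceless stops become voiced between vowels — gives [b].
So 'bone' = /vɔrip/.

/vɔrip/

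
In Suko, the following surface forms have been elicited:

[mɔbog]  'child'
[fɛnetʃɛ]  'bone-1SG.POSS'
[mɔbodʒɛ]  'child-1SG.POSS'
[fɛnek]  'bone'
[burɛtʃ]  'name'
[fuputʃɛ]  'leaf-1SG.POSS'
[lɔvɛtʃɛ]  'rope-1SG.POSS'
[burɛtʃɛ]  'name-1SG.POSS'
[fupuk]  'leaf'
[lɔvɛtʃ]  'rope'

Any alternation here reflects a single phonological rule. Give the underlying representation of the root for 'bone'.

The stem for 'bone' ends in [tʃ] in [fɛnetʃɛ] but [k] in [fɛnek].
If /tʃ/ were underlying and a rule turned it into [k] in isolation, 'name' would also alternate; but it has [tʃ] in both [burɛtʃɛ] and [burɛtʃ].
The alternation reflects palatalization before a front vowel: /k/ and /g/ become palato-alveolar [tʃ] and [dʒ] before a front vowel. /k/ is underlying.

/fɛnek/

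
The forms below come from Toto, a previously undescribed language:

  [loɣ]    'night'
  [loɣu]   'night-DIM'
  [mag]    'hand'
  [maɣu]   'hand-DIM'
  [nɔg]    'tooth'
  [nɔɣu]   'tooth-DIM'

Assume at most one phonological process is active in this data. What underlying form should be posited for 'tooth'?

'tooth' shows [g] ~ [ɣ] at the end of the stem ([nɔg] vs [nɔɣu]).
Compare 'night', with invariant [ɣ] in [loɣ] and [loɣu]: an analysis with underlying /ɣ/ and a rule producing [g] in isolation would wrongly predict alternation here too.
So /g/ is underlying, and a rule of intervocalic spirantization — voiced stops become fricatives between vowels — gives [ɣ].
Hence 'tooth' is /nɔg/ underlyingly.

/nɔg/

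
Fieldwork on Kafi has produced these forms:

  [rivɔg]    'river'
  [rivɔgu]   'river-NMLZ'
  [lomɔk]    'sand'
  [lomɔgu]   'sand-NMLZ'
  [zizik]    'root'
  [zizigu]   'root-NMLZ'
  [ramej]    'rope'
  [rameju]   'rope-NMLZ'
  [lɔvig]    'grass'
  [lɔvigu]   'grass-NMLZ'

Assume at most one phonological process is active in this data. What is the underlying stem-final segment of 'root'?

/k/

In [zizik] and [zizigu] the final segment of 'root' alternates: [k] ~ [g].
If /g/ were underlying and a rule turned it into [k] in isolation, 'grass' would also alternate; but it has [g] in both [lɔvig] and [lɔvigu].
Therefore /k/ is basic and [g] is derived by intervocalic voicing (voiceless stops become voiced between vowels).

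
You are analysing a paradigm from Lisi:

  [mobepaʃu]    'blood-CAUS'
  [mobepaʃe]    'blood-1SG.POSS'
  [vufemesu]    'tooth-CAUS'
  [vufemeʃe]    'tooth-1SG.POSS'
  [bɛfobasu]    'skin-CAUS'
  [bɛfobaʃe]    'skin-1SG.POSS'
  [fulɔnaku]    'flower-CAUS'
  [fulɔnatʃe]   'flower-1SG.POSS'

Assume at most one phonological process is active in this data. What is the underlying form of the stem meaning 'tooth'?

In [vufemesu] and [vufemeʃe] the final segment of 'tooth' alternates: [s] ~ [ʃ].
If /ʃ/ were underlying and a rule turned it into [s] before the CAUS suffix, 'blood' would also alternate; but it has [ʃ] in both [mobepaʃu] and [mobepaʃe].
The alternation reflects palatalization before a front vowel: /k/ and /s/ become palato-alveolar [tʃ] and [ʃ] before a front vowel. /s/ is underlying.
So 'tooth' = /vufemes/.

/vufemes/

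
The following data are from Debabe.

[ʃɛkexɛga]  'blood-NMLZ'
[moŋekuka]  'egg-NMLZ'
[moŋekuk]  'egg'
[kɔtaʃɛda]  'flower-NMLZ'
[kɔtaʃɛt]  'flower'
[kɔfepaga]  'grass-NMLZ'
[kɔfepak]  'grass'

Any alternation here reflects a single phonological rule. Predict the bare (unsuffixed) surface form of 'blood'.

[ʃɛkexɛk]

'grass' shows [g] ~ [k] at the end of the stem ([kɔfepaga] vs [kɔfepak]).
Compare 'egg', with invariant [k] in [moŋekuka] and [moŋekuk]: an analysis with underlying /k/ and a rule producing [g] before the NMLZ suffix would wrongly predict alternation here too.
The underlying segment must be /g/; voiced obstruents become voiceless word-finally, yielding [k] there.
The one attested form of 'blood', [ʃɛkexɛga], shows underlying /ʃɛkexɛg/. Applying the same rule word-finally gives [ʃɛkexɛk].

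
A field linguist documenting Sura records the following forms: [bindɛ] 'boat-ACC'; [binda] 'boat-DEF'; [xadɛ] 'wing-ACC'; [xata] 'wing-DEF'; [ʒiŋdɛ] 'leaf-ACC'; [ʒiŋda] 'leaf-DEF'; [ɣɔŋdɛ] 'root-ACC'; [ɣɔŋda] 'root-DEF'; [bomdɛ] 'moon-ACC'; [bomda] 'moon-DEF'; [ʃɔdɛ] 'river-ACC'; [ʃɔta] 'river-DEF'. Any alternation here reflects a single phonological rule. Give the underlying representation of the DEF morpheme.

The DEF morpheme has two allomorphs, [-da] and [-ta].
By contrast the ACC suffix keeps its initial [d] throughout — that segment must be underlying.
The DEF suffix is therefore /-ta/ underlyingly, with post-nasal voicing: voiceless stops become voiced after a nasal.

/-ta/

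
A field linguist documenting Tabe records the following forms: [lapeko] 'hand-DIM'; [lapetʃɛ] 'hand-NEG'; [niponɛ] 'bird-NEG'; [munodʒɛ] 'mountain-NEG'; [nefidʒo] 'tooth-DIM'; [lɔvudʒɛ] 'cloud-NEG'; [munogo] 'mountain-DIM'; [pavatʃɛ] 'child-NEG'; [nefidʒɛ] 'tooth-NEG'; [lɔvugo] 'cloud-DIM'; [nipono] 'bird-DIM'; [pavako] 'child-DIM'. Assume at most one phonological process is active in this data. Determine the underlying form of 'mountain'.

/munog/

The root 'mountain' surfaces as [munogo] and [munodʒɛ], with a stem-final [g] ~ [dʒ] alternation.
But 'tooth' keeps [dʒ] in both environments ([nefidʒo], [nefidʒɛ]), so there is no rule changing /dʒ/ to [g] before the DIM suffix.
The alternation reflects palatalization before a front vowel: /k/ and /g/ become palato-alveolar [tʃ] and [dʒ] before a front vowel. /g/ is underlying.
The underlying form of 'mountain' is therefore /munog/.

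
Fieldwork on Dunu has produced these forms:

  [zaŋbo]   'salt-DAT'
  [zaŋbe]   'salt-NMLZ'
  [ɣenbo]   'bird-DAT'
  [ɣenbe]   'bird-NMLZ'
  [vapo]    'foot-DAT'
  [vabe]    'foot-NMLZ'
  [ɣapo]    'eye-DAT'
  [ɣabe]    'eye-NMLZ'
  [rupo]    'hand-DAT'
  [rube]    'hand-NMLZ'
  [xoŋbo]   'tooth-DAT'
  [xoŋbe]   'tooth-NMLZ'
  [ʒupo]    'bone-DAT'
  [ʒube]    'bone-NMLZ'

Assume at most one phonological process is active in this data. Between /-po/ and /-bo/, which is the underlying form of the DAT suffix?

The DAT morpheme has two allomorphs, [-bo] and [-po].
The NMLZ suffix, which begins with [b], is invariant after every stem; so [b] is not altered by any rule here.
So the underlying form is /-po/, and voiceless stops become voiced after a nasal.

/-po/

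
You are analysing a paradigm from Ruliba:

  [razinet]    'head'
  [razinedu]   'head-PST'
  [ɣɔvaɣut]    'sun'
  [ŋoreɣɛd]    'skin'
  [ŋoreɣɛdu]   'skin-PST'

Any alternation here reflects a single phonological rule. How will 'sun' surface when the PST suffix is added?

The stem for 'head' ends in [t] in [razinet] but [d] in [razinedu].
Compare 'skin', with invariant [d] in [ŋoreɣɛd] and [ŋoreɣɛdu]: an analysis with underlying /d/ and a rule producing [t] in isolation would wrongly predict alternation here too.
The underlying segment must be /t/; voiceless stops become voiced between vowels, yielding [d] there.
From [ɣɔvaɣut] the stem 'sun' is /ɣɔvaɣut/; between vowels this yields [ɣɔvaɣudu].

[ɣɔvaɣudu]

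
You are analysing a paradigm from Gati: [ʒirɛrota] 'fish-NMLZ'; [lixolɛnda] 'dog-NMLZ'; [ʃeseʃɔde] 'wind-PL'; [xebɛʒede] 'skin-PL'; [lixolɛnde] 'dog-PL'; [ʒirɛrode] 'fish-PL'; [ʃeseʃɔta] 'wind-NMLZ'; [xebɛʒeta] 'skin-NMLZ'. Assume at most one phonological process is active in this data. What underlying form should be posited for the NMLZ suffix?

/-ta/

The NMLZ suffix surfaces as [-da] and [-ta], depending on the final segment of the stem.
The PL suffix, which begins with [d], is invariant after every stem; so [d] is not altered by any rule here.
So the underlying form is /-ta/, and voiceless stops become voiced after a nasal.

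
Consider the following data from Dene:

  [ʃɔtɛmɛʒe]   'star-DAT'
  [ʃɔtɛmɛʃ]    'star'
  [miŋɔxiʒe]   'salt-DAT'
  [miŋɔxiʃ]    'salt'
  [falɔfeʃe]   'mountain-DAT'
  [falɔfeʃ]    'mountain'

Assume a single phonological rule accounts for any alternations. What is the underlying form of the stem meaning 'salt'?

The root 'salt' surfaces as [miŋɔxiʒe] and [miŋɔxiʃ], with a stem-final [ʒ] ~ [ʃ] alternation.
Compare 'mountain', with invariant [ʃ] in [falɔfeʃe] and [falɔfeʃ]: an analysis with underlying /ʃ/ and a rule producing [ʒ] before the DAT suffix would wrongly predict alternation here too.
The alternation reflects word-final obstruent devoicing: voiced obstruents become voiceless word-finally. /ʒ/ is underlying.

/miŋɔxiʒ/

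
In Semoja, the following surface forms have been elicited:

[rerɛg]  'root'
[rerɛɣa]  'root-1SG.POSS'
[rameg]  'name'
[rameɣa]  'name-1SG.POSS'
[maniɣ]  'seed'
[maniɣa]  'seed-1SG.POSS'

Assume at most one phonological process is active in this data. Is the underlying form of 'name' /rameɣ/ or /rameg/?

/rameg/

In [rameg] and [rameɣa] the final segment of 'name' alternates: [g] ~ [ɣ].
If /ɣ/ were underlying and a rule turned it into [g] in isolation, 'seed' would also alternate; but it has [ɣ] in both [maniɣ] and [maniɣa].
Therefore /g/ is basic and [ɣ] is derived by intervocalic spirantization (voiced stops become fricatives between vowels).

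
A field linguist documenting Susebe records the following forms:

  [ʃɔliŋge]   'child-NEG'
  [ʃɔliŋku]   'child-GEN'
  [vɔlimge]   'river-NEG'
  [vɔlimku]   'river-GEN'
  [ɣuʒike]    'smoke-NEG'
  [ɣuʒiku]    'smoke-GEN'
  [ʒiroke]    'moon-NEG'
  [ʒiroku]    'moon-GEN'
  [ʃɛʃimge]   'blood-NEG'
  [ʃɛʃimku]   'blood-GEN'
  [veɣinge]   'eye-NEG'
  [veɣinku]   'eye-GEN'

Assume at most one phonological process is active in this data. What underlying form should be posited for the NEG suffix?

The NEG morpheme has two allomorphs, [-ge] and [-ke].
The GEN suffix, which begins with [k], is invariant after every stem; so [k] is not altered by any rule here.
The NEG suffix is therefore /-ge/ underlyingly, with post-vocalic devoicing: voiced stops become voiceless after a vowel.

/-ge/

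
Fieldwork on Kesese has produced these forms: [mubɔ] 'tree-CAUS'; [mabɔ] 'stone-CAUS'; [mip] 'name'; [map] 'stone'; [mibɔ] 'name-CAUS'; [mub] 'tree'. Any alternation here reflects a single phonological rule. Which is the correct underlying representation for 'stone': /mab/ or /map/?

/map/

The root 'stone' surfaces as [mabɔ] and [map], with a stem-final [b] ~ [p] alternation.
If /b/ were underlying and a rule turned it into [p] in isolation, 'tree' would also alternate; but it has [b] in both [mubɔ] and [mub].
So /p/ is underlying, and a rule of intervocalic voicing — voiceless stops become voiced between vowels — gives [b].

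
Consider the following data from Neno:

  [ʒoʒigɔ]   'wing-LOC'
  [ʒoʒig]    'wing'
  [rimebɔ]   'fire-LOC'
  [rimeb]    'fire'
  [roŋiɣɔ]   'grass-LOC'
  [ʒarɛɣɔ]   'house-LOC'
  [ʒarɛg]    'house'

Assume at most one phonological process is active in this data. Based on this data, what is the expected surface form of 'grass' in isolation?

[roŋig]

In [ʒarɛɣɔ] and [ʒarɛg] the final segment of 'house' alternates: [ɣ] ~ [g].
But 'wing' keeps [g] in both environments ([ʒoʒigɔ], [ʒoʒig]), so there is no rule changing /g/ to [ɣ] before the LOC suffix.
The alternation reflects word-final hardening: voiced fricatives become stops word-finally. /ɣ/ is underlying.
The one attested form of 'grass', [roŋiɣɔ], shows underlying /roŋiɣ/. Applying the same rule word-finally gives [roŋig].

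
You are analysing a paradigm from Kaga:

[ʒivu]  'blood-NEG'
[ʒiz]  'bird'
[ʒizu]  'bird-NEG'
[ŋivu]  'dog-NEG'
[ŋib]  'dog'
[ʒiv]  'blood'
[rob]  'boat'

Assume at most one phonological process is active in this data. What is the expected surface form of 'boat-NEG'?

[rovu]

The stem for 'dog' ends in [b] in [ŋib] but [v] in [ŋivu].
The stem 'blood' ([ʒiv], [ʒivu]) shows [v] unchanged in both environments, so [v] cannot be basic with [b] derived in isolation.
The alternation reflects intervocalic spirantization: voiced stops become fricatives between vowels. /b/ is underlying.
The one attested form of 'boat', [rob], shows underlying /rob/. Applying the same rule between vowels gives [rovu].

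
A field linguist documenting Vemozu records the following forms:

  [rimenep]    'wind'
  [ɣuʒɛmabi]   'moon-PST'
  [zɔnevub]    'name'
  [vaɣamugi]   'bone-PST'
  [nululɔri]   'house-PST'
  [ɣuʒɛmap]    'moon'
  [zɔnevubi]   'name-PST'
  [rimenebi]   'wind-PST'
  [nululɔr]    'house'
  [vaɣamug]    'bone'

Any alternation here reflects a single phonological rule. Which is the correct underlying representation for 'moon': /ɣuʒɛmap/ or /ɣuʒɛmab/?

The stem for 'moon' ends in [b] in [ɣuʒɛmabi] but [p] in [ɣuʒɛmap].
The stem 'name' ([zɔnevubi], [zɔnevub]) shows [b] unchanged in both environments, so [b] cannot be basic with [p] derived in isolation.
Therefore /p/ is basic and [b] is derived by intervocalic voicing (voiceless stops become voiced between vowels).

/ɣuʒɛmap/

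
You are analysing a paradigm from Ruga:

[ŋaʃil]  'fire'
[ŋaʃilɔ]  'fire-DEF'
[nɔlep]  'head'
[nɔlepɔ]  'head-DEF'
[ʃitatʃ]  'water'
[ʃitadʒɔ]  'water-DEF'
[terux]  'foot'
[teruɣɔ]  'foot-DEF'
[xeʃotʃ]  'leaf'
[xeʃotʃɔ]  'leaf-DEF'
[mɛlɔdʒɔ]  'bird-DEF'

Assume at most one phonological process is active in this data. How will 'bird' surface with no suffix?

[mɛlɔtʃ]

'water' shows [tʃ] ~ [dʒ] at the end of the stem ([ʃitatʃ] vs [ʃitadʒɔ]).
Compare 'leaf', with invariant [tʃ] in [xeʃotʃ] and [xeʃotʃɔ]: an analysis with underlying /tʃ/ and a rule producing [dʒ] before the DEF suffix would wrongly predict alternation here too.
Therefore /dʒ/ is basic and [tʃ] is derived by word-final obstruent devoicing (voiced obstruents become voiceless word-finally).
From [mɛlɔdʒɔ] the stem 'bird' is /mɛlɔdʒ/; word-finally this yields [mɛlɔtʃ].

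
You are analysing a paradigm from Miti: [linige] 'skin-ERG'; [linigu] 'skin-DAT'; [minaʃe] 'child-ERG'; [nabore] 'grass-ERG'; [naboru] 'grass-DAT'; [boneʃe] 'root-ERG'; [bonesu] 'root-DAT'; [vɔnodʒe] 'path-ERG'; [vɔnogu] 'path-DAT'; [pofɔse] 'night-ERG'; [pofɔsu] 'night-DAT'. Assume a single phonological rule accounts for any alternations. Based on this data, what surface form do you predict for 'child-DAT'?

In [boneʃe] and [bonesu] the final segment of 'root' alternates: [ʃ] ~ [s].
Compare 'night', with invariant [s] in [pofɔse] and [pofɔsu]: an analysis with underlying /s/ and a rule producing [ʃ] before the ERG suffix would wrongly predict alternation here too.
Therefore /ʃ/ is basic and [s] is derived by depalatalization (palato-alveolar /dʒ/ and /ʃ/ become [g] and [s] when no front vowel follows).
The one attested form of 'child', [minaʃe], shows underlying /minaʃ/. Applying the same rule when no front vowel follows gives [minasu].

[minasu]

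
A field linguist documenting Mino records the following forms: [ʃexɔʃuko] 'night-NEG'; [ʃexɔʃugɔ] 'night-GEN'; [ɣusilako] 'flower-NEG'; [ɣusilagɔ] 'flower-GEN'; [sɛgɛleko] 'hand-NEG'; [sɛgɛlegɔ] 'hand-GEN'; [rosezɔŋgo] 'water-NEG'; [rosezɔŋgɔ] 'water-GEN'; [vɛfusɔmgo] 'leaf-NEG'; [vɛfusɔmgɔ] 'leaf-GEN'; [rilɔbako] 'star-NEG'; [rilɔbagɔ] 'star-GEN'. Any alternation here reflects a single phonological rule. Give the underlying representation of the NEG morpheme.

The NEG suffix surfaces as [-go] and [-ko], depending on the final segment of the stem.
By contrast the GEN suffix keeps its initial [g] throughout — that segment must be underlying.
So the underlying form is /-ko/, and voiceless stops become voiced after a nasal.

/-ko/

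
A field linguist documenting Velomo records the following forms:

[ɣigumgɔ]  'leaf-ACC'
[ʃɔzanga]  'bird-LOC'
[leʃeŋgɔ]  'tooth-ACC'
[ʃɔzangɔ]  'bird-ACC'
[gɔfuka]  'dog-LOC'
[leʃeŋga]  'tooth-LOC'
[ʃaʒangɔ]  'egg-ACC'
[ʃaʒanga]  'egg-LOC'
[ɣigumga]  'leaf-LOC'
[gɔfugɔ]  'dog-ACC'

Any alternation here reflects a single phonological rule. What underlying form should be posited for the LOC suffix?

The LOC morpheme has two allomorphs, [-ga] and [-ka].
The ACC suffix, which begins with [g], is invariant after every stem; so [g] is not altered by any rule here.
So the underlying form is /-ka/, and voiceless stops become voiced after a nasal.

/-ka/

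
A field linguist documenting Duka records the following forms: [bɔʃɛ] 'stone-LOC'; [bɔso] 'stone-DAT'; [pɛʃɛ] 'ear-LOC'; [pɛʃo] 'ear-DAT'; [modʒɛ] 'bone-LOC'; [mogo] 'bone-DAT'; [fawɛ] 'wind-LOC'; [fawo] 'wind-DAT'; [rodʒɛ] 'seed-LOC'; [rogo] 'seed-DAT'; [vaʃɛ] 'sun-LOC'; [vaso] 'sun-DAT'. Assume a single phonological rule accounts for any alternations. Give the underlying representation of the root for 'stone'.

The root 'stone' surfaces as [bɔʃɛ] and [bɔso], with a stem-final [ʃ] ~ [s] alternation.
If /ʃ/ were underlying and a rule turned it into [s] before the DAT suffix, 'ear' would also alternate; but it has [ʃ] in both [pɛʃɛ] and [pɛʃo].
The underlying segment must be /s/; /g/ and /s/ become palato-alveolar [dʒ] and [ʃ] before a front vowel, yielding [ʃ] there.

/bɔs/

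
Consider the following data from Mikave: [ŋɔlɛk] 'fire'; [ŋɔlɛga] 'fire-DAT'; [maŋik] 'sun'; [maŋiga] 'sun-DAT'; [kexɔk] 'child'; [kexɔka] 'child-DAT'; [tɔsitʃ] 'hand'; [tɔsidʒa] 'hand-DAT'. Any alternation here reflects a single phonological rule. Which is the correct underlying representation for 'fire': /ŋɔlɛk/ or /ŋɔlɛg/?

/ŋɔlɛg/

'fire' shows [k] ~ [g] at the end of the stem ([ŋɔlɛk] vs [ŋɔlɛga]).
The stem 'child' ([kexɔk], [kexɔka]) shows [k] unchanged in both environments, so [k] cannot be basic with [g] derived before the DAT suffix.
Therefore /g/ is basic and [k] is derived by word-final obstruent devoicing (voiced obstruents become voiceless word-finally).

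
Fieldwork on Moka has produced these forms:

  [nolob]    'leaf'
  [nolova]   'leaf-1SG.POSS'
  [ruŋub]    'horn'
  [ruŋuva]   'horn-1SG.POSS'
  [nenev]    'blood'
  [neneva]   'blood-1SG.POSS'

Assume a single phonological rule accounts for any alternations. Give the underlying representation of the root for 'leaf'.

In [nolob] and [nolova] the final segment of 'leaf' alternates: [b] ~ [v].
The stem 'blood' ([nenev], [neneva]) shows [v] unchanged in both environments, so [v] cannot be basic with [b] derived in isolation.
The alternation reflects intervocalic spirantization: voiced stops become fricatives between vowels. /b/ is underlying.
The underlying form of 'leaf' is therefore /nolob/.

/nolob/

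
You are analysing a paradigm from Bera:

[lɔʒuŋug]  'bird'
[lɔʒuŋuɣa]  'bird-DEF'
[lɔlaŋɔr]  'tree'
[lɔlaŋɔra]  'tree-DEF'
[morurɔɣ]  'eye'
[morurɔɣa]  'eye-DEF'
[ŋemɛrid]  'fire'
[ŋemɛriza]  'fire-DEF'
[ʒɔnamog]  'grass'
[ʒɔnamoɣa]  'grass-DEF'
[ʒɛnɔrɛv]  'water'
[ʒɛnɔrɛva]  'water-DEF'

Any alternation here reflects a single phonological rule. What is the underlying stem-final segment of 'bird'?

/g/

The root 'bird' surfaces as [lɔʒuŋug] and [lɔʒuŋuɣa], with a stem-final [g] ~ [ɣ] alternation.
Compare 'eye', with invariant [ɣ] in [morurɔɣ] and [morurɔɣa]: an analysis with underlying /ɣ/ and a rule producing [g] in isolation would wrongly predict alternation here too.
Therefore /g/ is basic and [ɣ] is derived by intervocalic spirantization (voiced stops become fricatives between vowels).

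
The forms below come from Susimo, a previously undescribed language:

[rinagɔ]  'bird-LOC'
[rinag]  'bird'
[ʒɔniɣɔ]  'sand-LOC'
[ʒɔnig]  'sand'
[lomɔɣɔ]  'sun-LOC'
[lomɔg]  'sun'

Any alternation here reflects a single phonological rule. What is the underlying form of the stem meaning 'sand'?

In [ʒɔniɣɔ] and [ʒɔnig] the final segment of 'sand' alternates: [ɣ] ~ [g].
But 'bird' keeps [g] in both environments ([rinagɔ], [rinag]), so there is no rule changing /g/ to [ɣ] before the LOC suffix.
So /ɣ/ is underlying, and a rule of word-final hardening — voiced fricatives become stops word-finally — gives [g].
The underlying form of 'sand' is therefore /ʒɔniɣ/.

/ʒɔniɣ/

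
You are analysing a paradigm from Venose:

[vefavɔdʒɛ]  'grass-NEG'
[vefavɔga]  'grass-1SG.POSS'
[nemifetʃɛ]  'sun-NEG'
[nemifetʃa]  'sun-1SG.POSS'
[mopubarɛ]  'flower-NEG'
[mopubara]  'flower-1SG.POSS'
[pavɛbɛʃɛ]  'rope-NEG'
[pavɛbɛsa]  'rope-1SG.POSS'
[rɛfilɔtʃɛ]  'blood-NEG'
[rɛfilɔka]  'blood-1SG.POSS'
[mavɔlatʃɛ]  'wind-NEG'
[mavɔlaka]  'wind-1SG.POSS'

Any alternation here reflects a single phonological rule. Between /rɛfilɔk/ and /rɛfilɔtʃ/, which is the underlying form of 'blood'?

/rɛfilɔk/

In [rɛfilɔtʃɛ] and [rɛfilɔka] the final segment of 'blood' alternates: [tʃ] ~ [k].
Compare 'sun', with invariant [tʃ] in [nemifetʃɛ] and [nemifetʃa]: an analysis with underlying /tʃ/ and a rule producing [k] before the 1SG.POSS suffix would wrongly predict alternation here too.
The underlying segment must be /k/; /k/, /g/ and /s/ become palato-alveolar [tʃ], [dʒ] and [ʃ] before a front vowel, yielding [tʃ] there.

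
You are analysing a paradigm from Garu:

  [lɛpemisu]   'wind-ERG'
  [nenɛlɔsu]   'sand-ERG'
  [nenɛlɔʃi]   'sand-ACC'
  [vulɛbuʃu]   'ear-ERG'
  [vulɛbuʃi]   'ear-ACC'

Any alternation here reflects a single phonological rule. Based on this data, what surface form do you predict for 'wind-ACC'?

In [nenɛlɔsu] and [nenɛlɔʃi] the final segment of 'sand' alternates: [s] ~ [ʃ].
Compare 'ear', with invariant [ʃ] in [vulɛbuʃu] and [vulɛbuʃi]: an analysis with underlying /ʃ/ and a rule producing [s] before the ERG suffix would wrongly predict alternation here too.
Therefore /s/ is basic and [ʃ] is derived by palatalization before a front vowel (/s/ becomes palato-alveolar [ʃ] before a front vowel).
The one attested form of 'wind', [lɛpemisu], shows underlying /lɛpemis/. Applying the same rule before a front vowel gives [lɛpemiʃi].

[lɛpemiʃi]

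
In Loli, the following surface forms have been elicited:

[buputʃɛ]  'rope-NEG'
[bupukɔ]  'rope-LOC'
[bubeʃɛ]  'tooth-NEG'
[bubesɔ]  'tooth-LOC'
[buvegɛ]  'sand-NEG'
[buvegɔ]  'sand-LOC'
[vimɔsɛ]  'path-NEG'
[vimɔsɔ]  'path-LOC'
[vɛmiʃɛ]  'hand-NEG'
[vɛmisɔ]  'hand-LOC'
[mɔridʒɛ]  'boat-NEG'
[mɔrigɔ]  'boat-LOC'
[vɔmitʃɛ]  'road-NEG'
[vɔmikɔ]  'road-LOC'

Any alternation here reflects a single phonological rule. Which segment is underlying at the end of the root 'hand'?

The root 'hand' surfaces as [vɛmiʃɛ] and [vɛmisɔ], with a stem-final [ʃ] ~ [s] alternation.
If /s/ were underlying and a rule turned it into [ʃ] before the NEG suffix, 'path' would also alternate; but it has [s] in both [vimɔsɛ] and [vimɔsɔ].
The underlying segment must be /ʃ/; palato-alveolar /tʃ/, /dʒ/ and /ʃ/ become [k], [g] and [s] when no front vowel follows, yielding [s] there.

/ʃ/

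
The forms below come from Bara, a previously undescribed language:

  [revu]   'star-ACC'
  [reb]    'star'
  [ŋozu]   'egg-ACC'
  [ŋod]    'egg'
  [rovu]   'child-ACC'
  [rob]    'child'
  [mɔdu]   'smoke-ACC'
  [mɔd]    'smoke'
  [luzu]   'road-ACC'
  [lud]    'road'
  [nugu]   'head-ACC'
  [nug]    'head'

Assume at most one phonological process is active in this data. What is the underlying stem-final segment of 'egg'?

/z/

In [ŋozu] and [ŋod] the final segment of 'egg' alternates: [z] ~ [d].
The stem 'smoke' ([mɔdu], [mɔd]) shows [d] unchanged in both environments, so [d] cannot be basic with [z] derived before the ACC suffix.
The underlying segment must be /z/; voiced fricatives become stops word-finally, yielding [d] there.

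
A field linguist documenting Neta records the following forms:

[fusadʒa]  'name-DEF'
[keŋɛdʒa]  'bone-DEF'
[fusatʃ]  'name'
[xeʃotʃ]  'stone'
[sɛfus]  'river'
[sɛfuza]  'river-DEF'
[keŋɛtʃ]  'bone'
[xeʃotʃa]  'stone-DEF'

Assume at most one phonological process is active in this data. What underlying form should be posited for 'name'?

In [fusadʒa] and [fusatʃ] the final segment of 'name' alternates: [dʒ] ~ [tʃ].
Compare 'stone', with invariant [tʃ] in [xeʃotʃa] and [xeʃotʃ]: an analysis with underlying /tʃ/ and a rule producing [dʒ] before the DEF suffix would wrongly predict alternation here too.
The underlying segment must be /dʒ/; voiced obstruents become voiceless word-finally, yielding [tʃ] there.
Hence 'name' is /fusadʒ/ underlyingly.

/fusadʒ/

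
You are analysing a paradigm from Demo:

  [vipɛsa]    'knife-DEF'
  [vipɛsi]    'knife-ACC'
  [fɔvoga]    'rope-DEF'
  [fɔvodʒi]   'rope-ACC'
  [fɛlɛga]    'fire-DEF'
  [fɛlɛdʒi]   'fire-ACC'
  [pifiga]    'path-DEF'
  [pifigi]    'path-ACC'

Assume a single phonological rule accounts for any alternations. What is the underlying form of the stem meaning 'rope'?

The root 'rope' surfaces as [fɔvoga] and [fɔvodʒi], with a stem-final [g] ~ [dʒ] alternation.
The stem 'path' ([pifiga], [pifigi]) shows [g] unchanged in both environments, so [g] cannot be basic with [dʒ] derived before the ACC suffix.
Therefore /dʒ/ is basic and [g] is derived by depalatalization (palato-alveolar /dʒ/ becomes [g] when no front vowel follows).
So 'rope' = /fɔvodʒ/.

/fɔvodʒ/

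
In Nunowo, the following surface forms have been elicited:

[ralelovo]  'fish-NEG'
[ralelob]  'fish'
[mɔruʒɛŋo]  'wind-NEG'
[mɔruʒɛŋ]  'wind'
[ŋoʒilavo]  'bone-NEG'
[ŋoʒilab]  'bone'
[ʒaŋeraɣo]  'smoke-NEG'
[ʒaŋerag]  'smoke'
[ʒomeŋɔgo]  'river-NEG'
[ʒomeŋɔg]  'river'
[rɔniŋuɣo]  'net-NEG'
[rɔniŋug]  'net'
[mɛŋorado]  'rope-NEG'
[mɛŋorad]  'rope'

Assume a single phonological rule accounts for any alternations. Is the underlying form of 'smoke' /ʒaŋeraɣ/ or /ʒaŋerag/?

In [ʒaŋeraɣo] and [ʒaŋerag] the final segment of 'smoke' alternates: [ɣ] ~ [g].
If /g/ were underlying and a rule turned it into [ɣ] before the NEG suffix, 'river' would also alternate; but it has [g] in both [ʒomeŋɔgo] and [ʒomeŋɔg].
Therefore /ɣ/ is basic and [g] is derived by word-final hardening (voiced fricatives become stops word-finally).

/ʒaŋeraɣ/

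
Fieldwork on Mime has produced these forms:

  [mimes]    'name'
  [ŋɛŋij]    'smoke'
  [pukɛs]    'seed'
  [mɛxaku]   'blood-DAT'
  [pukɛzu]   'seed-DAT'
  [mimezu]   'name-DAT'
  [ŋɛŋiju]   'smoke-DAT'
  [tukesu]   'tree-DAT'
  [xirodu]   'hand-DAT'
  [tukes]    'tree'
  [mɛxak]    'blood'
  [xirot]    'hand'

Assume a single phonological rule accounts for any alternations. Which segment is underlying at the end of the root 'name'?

/z/

The root 'name' surfaces as [mimes] and [mimezu], with a stem-final [s] ~ [z] alternation.
If /s/ were underlying and a rule turned it into [z] before the DAT suffix, 'tree' would also alternate; but it has [s] in both [tukes] and [tukesu].
The underlying segment must be /z/; voiced obstruents become voiceless word-finally, yielding [s] there.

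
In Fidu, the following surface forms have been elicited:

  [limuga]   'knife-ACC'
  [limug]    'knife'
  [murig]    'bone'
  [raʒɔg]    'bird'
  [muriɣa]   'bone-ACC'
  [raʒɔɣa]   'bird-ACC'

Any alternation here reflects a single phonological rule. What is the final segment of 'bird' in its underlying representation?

/ɣ/

In [raʒɔɣa] and [raʒɔg] the final segment of 'bird' alternates: [ɣ] ~ [g].
The stem 'knife' ([limuga], [limug]) shows [g] unchanged in both environments, so [g] cannot be basic with [ɣ] derived before the ACC suffix.
So /ɣ/ is underlying, and a rule of word-final hardening — voiced fricatives become stops word-finally — gives [g].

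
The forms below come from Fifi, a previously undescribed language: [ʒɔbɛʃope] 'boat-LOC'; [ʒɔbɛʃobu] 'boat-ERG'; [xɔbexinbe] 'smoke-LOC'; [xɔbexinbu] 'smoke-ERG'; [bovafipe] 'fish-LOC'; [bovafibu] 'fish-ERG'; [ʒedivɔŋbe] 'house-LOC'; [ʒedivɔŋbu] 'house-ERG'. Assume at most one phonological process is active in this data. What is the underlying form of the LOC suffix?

/-pe/

The LOC morpheme has two allomorphs, [-be] and [-pe].
By contrast the ERG suffix keeps its initial [b] throughout — that segment must be underlying.
So the underlying form is /-pe/, and voiceless stops become voiced after a nasal.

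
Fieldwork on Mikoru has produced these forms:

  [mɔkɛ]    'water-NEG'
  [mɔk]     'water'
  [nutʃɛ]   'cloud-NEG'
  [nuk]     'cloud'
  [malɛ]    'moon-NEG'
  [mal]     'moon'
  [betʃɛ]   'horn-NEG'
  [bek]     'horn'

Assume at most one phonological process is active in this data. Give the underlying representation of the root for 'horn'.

The stem for 'horn' ends in [tʃ] in [betʃɛ] but [k] in [bek].
Compare 'water', with invariant [k] in [mɔkɛ] and [mɔk]: an analysis with underlying /k/ and a rule producing [tʃ] before the NEG suffix would wrongly predict alternation here too.
The alternation reflects depalatalization: palato-alveolar /tʃ/ becomes [k] when no front vowel follows. /tʃ/ is underlying.
The underlying form of 'horn' is therefore /betʃ/.

/betʃ/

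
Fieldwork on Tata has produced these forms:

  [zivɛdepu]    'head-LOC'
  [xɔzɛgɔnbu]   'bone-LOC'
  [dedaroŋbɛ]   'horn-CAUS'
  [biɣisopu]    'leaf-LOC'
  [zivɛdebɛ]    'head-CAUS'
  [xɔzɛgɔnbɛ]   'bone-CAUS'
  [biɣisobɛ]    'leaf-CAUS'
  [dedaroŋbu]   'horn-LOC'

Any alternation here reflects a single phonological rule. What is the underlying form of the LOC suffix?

The LOC suffix surfaces as [-bu] and [-pu], depending on the final segment of the stem.
By contrast the CAUS suffix keeps its initial [b] throughout — that segment must be underlying.
So the underlying form is /-pu/, and voiceless stops become voiced after a nasal.

/-pu/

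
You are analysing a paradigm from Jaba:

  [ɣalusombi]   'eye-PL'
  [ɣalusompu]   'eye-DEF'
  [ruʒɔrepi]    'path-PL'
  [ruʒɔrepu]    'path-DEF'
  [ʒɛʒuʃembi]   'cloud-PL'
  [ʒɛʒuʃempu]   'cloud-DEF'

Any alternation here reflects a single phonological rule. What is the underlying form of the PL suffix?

The PL morpheme has two allomorphs, [-bi] and [-pi].
By contrast the DEF suffix keeps its initial [p] throughout — that segment must be underlying.
The PL suffix is therefore /-bi/ underlyingly, with post-vocalic devoicing: voiced stops become voiceless after a vowel.

/-bi/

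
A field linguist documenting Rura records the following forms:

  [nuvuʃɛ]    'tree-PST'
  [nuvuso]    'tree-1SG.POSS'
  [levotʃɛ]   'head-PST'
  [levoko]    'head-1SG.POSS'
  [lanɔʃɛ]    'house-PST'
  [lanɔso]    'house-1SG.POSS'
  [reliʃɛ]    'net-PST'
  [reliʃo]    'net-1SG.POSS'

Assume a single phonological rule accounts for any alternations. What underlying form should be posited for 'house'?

In [lanɔʃɛ] and [lanɔso] the final segment of 'house' alternates: [ʃ] ~ [s].
Compare 'net', with invariant [ʃ] in [reliʃɛ] and [reliʃo]: an analysis with underlying /ʃ/ and a rule producing [s] before the 1SG.POSS suffix would wrongly predict alternation here too.
Therefore /s/ is basic and [ʃ] is derived by palatalization before a front vowel (/k/ and /s/ become palato-alveolar [tʃ] and [ʃ] before a front vowel).

/lanɔs/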